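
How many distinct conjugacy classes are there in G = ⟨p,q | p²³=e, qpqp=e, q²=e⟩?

The conjugacy classes (representative and size) are:
  [e] (size 1), [p] (size 2), [p²¹] (size 2), [p²⁰] (size 2), [p⁴] (size 2), [p¹⁸] (size 2), [p⁶] (size 2), [p¹⁶] (size 2), [p⁸] (size 2), [p⁹] (size 2), [p¹⁰] (size 2), [p¹²] (size 2), [p¹⁸q] (size 23).
Class equation: 1 + 2 + 2 + 2 + 2 + 2 + 2 + 2 + 2 + 2 + 2 + 2 + 23 = 46 = |G|. So G has 13 conjugacy classes.

Answer: 13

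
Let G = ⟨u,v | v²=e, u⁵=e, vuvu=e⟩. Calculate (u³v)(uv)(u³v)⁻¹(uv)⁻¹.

[(u³v), (uv)] = (u³v)·(uv)·(u³v)⁻¹·(uv)⁻¹.
  (u³v) · (uv) = u²
  (u²) · (u³v) = v
  v · (uv) = u⁴

Answer: u⁴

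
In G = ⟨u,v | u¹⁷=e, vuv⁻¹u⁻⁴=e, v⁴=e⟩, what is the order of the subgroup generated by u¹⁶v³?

|⟨u¹⁶v³⟩| equals the order of u¹⁶v³. Compute successive powers until reaching e:
  (u¹⁶v³)¹ = u¹⁶v³, (u¹⁶v³)² = u³v², (u¹⁶v³)³ = u⁴v, (u¹⁶v³)⁴ = e.
The smallest positive k with (u¹⁶v³)ᵏ = e is 4, so |⟨u¹⁶v³⟩| = 4.

Answer: 4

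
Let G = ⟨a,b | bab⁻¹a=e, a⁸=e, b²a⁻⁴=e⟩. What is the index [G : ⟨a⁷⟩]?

First find ord(a⁷) by computing successive powers:
  (a⁷)¹ = a⁷, (a⁷)² = a⁶, (a⁷)³ = a⁵, (a⁷)⁴ = a⁴, (a⁷)⁵ = a³, (a⁷)⁶ = a², (a⁷)⁷ = a, (a⁷)⁸ = e.
So |⟨a⁷⟩| = ord(a⁷) = 8. With |G| = 16, by Lagrange [G : ⟨a⁷⟩] = 16/8 = 2.

Answer: 2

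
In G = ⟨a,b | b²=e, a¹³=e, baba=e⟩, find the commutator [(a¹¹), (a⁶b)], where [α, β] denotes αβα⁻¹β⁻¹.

[(a¹¹), (a⁶b)] = (a¹¹)·(a⁶b)·(a¹¹)⁻¹·(a⁶b)⁻¹.
  (a¹¹) · (a⁶b) = a⁴b
  (a⁴b) · (a²) = a²b
  (a²b) · (a⁶b) = a⁹

Answer: a⁹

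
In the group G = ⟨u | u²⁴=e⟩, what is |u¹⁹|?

Compute successive powers until reaching e:
  (u¹⁹)¹ = u¹⁹, (u¹⁹)² = u¹⁴, (u¹⁹)³ = u⁹, (u¹⁹)⁴ = u⁴, (u¹⁹)⁵ = u²³, (u¹⁹)⁶ = u¹⁸, (u¹⁹)⁷ = u¹³, (u¹⁹)⁸ = u⁸, (u¹⁹)⁹ = u³, (u¹⁹)¹⁰ = u²², (u¹⁹)¹¹ = u¹⁷, (u¹⁹)¹² = u¹², (u¹⁹)¹³ = u⁷, (u¹⁹)¹⁴ = u², (u¹⁹)¹⁵ = u²¹, (u¹⁹)¹⁶ = u¹⁶, (u¹⁹)¹⁷ = u¹¹, (u¹⁹)¹⁸ = u⁶, (u¹⁹)¹⁹ = u, (u¹⁹)²⁰ = u²⁰, (u¹⁹)²¹ = u¹⁵, (u¹⁹)²² = u¹⁰, (u¹⁹)²³ = u⁵, (u¹⁹)²⁴ = e.
The smallest positive k with (u¹⁹)ᵏ = e is 24.

Answer: 24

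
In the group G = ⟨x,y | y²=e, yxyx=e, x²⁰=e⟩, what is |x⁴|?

Compute successive powers until reaching e:
  (x⁴)¹ = x⁴, (x⁴)² = x⁸, (x⁴)³ = x¹², (x⁴)⁴ = x¹⁶, (x⁴)⁵ = e.
The smallest positive k with (x⁴)ᵏ = e is 5.

Answer: 5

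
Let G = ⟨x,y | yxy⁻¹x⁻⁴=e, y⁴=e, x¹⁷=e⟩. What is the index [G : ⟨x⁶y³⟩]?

First find ord(x⁶y³) by computing successive powers:
  (x⁶y³)¹ = x⁶y³, (x⁶y³)² = x¹⁶y², (x⁶y³)³ = x¹⁰y, (x⁶y³)⁴ = e.
So |⟨x⁶y³⟩| = ord(x⁶y³) = 4. With |G| = 68, by Lagrange [G : ⟨x⁶y³⟩] = 68/4 = 17.

Answer: 17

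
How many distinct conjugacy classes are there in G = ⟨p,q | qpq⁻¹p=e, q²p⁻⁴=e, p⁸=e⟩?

The conjugacy classes (representative and size) are:
  [e] (size 1), [p⁷] (size 2), [p²] (size 2), [p⁵] (size 2), [p⁴] (size 1), [p²q⁻¹] (size 4), [p³q] (size 4).
Class equation: 1 + 2 + 2 + 2 + 1 + 4 + 4 = 16 = |G|. So G has 7 conjugacy classes.

Answer: 7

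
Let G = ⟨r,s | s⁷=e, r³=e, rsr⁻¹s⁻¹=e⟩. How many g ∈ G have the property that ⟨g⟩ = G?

G is cyclic of order 21. An element generates G iff its order is 21, and a cyclic group of order 21 has exactly φ(21) = 12 such elements.

Answer: 12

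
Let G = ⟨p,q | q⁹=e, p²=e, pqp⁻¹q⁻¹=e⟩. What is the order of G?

Enumerate words in the generators, reducing via the relations: the distinct elements are
  {e, p, q, pq, q², q³, q⁴, q⁵, q⁶, q⁷, q⁸, pq², pq³, pq⁴, pq⁵, pq⁶, pq⁷, pq⁸}.
No further products give new elements, so |G| = 18.

Answer: 18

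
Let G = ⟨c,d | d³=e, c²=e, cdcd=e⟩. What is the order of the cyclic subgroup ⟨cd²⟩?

|⟨cd²⟩| equals the order of cd². Compute successive powers until reaching e:
  (cd²)¹ = cd², (cd²)² = e.
The smallest positive k with (cd²)ᵏ = e is 2, so |⟨cd²⟩| = 2.

Answer: 2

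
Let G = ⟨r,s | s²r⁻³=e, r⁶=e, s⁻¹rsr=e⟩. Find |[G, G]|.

G' = [G, G] is generated by all commutators. The generator-pair commutators are: [r, s] = r².
The subgroup they normally generate is {e, r², r⁴}, of order 3.
Check: |G/G'| = 12/3 = 4 is the order of the abelianisation.

Answer: 3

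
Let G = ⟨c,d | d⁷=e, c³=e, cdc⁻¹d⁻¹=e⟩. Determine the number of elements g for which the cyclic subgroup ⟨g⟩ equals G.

G is cyclic of order 21. An element generates G iff its order is 21, and a cyclic group of order 21 has exactly φ(21) = 12 such elements.

Answer: 12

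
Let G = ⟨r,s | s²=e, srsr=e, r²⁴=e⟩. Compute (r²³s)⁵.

Compute successive powers of (r²³s), reducing at each step:
  (r²³s)²: (r²³s) · r²³ = s;   s · s = e
  (r²³s)³: e · r²³ = r²³;   (r²³) · s = r²³s
  (r²³s)⁴: (r²³s) · r²³ = s;   s · s = e
  (r²³s)⁵: e · r²³ = r²³;   (r²³) · s = r²³s

Answer: r²³s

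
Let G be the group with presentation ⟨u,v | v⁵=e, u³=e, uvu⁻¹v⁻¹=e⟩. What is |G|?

Enumerate words in the generators, reducing via the relations: the distinct elements are
  {e, u, v, uv, u², v², v³, v⁴, uv², uv³, uv⁴, u²v, u²v², u²v³, u²v⁴}.
No further products give new elements, so |G| = 15.

Answer: 15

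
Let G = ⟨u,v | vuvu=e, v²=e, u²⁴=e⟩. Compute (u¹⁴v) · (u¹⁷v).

Compute (u¹⁴v) · (u¹⁷v) by multiplying left to right and reducing via the relations at each step:
  (u¹⁴v) · u¹⁷ = u²¹v
  (u²¹v) · v = u²¹

Answer: u²¹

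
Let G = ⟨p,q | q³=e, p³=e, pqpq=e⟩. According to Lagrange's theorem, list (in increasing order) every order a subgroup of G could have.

|G| = 12 = 2² · 3. By Lagrange's theorem the order of any subgroup divides 12; the divisors of 12 are 1, 2, 3, 4, 6, 12.

Answer: 1, 2, 3, 4, 6, 12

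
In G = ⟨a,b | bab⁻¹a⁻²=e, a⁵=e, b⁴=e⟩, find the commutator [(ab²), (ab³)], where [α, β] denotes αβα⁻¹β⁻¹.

[(ab²), (ab³)] = (ab²)·(ab³)·(ab²)⁻¹·(ab³)⁻¹.
  (ab²) · (ab³) = b
  b · (ab²) = a²b³
  (a²b³) · (a³b) = a

Answer: a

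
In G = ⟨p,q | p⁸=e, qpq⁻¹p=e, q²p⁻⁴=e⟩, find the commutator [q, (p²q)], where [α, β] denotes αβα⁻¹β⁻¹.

[q, (p²q)] = q·(p²q)·q⁻¹·(p²q)⁻¹.
  q · (p²q) = p²
  (p²) · (q⁻¹) = p²q⁻¹
  (p²q⁻¹) · (p²q⁻¹) = p⁴

Answer: p⁴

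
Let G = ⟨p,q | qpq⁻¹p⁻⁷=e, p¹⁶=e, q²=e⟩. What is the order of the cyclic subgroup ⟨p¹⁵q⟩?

|⟨p¹⁵q⟩| equals the order of p¹⁵q. Compute successive powers until reaching e:
  (p¹⁵q)¹ = p¹⁵q, (p¹⁵q)² = p⁸, (p¹⁵q)³ = p⁷q, (p¹⁵q)⁴ = e.
The smallest positive k with (p¹⁵q)ᵏ = e is 4, so |⟨p¹⁵q⟩| = 4.

Answer: 4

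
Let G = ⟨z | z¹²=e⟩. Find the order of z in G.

Compute successive powers until reaching e:
  z¹ = z, z² = z², z³ = z³, z⁴ = z⁴, z⁵ = z⁵, z⁶ = z⁶, z⁷ = z⁷, z⁸ = z⁸, z⁹ = z⁹, z¹⁰ = z¹⁰, z¹¹ = z¹¹, z¹² = e.
The smallest positive k with zᵏ = e is 12.

Answer: 12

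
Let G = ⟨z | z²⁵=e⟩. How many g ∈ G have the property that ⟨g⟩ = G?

G is cyclic of order 25. An element generates G iff its order is 25, and a cyclic group of order 25 has exactly φ(25) = 20 such elements.

Answer: 20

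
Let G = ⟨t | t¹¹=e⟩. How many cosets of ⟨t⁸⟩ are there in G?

First find ord(t⁸) by computing successive powers:
  (t⁸)¹ = t⁸, (t⁸)² = t⁵, (t⁸)³ = t², (t⁸)⁴ = t¹⁰, (t⁸)⁵ = t⁷, (t⁸)⁶ = t⁴, (t⁸)⁷ = t, (t⁸)⁸ = t⁹, (t⁸)⁹ = t⁶, (t⁸)¹⁰ = t³, (t⁸)¹¹ = e.
So |⟨t⁸⟩| = ord(t⁸) = 11. With |G| = 11, by Lagrange [G : ⟨t⁸⟩] = 11/11 = 1.

Answer: 1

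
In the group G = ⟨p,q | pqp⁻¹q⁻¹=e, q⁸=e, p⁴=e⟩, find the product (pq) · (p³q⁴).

Compute (pq) · (p³q⁴) by multiplying left to right and reducing via the relations at each step:
  (pq) · p³ = q
  q · q⁴ = q⁵

Answer: q⁵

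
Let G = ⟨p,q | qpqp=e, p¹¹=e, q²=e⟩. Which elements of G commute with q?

⟨q⟩ ⊆ C_G(q) since powers of q commute with q; so |C_G(q)| ≥ |⟨q⟩| = 2.
By orbit–stabilizer, |C_G(q)| = |G| / |conj. class of q| = 22 / 11 = 2.
The 2 elements commuting with q are {e, q}.

Answer: {e, q}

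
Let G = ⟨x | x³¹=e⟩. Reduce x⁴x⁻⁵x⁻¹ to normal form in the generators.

Multiply left to right, reducing at each step:
  (x⁴) · x⁻⁵ = x³⁰
  (x³⁰) · x⁻¹ = x²⁹

Answer: x²⁹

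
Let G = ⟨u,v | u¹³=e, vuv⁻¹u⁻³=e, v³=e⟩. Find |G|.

Enumerate words in the generators, reducing via the relations: the distinct elements are
  {e, u, v, uv, u², u³, u⁴, u⁵, u⁶, u⁷, u⁸, u⁹, v², uv², u²v, u³v, u¹², u¹¹, u¹⁰, u⁴v, u⁵v, u⁶v, u⁷v, u⁸v, u⁹v, u²v², u³v², u¹²v, u¹¹v, u¹⁰v, u⁴v², u⁵v², u⁶v², u⁷v², u⁸v², u⁹v², u¹²v², u¹¹v², u¹⁰v²}.
No further products give new elements, so |G| = 39.

Answer: 39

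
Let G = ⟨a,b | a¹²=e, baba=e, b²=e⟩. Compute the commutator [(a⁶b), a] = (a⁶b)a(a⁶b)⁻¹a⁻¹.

[(a⁶b), a] = (a⁶b)·a·(a⁶b)⁻¹·a⁻¹.
  (a⁶b) · a = a⁵b
  (a⁵b) · (a⁶b) = a¹¹
  (a¹¹) · (a¹¹) = a¹⁰

Answer: a¹⁰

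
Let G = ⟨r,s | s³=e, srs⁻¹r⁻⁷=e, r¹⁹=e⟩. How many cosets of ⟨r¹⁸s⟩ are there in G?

First find ord(r¹⁸s) by computing successive powers:
  (r¹⁸s)¹ = r¹⁸s, (r¹⁸s)² = r¹¹s², (r¹⁸s)³ = e.
So |⟨r¹⁸s⟩| = ord(r¹⁸s) = 3. With |G| = 57, by Lagrange [G : ⟨r¹⁸s⟩] = 57/3 = 19.

Answer: 19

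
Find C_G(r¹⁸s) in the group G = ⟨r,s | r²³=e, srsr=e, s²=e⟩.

⟨r¹⁸s⟩ ⊆ C_G(r¹⁸s) since powers of r¹⁸s commute with r¹⁸s; so |C_G(r¹⁸s)| ≥ |⟨r¹⁸s⟩| = 2.
By orbit–stabilizer, |C_G(r¹⁸s)| = |G| / |conj. class of r¹⁸s| = 46 / 23 = 2.
The 2 elements commuting with r¹⁸s are {e, r¹⁸s}.

Answer: {e, r¹⁸s}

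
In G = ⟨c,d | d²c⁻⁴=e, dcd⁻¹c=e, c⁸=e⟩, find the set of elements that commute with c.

⟨c⟩ ⊆ C_G(c) since powers of c commute with c; so |C_G(c)| ≥ |⟨c⟩| = 8.
By orbit–stabilizer, |C_G(c)| = |G| / |conj. class of c| = 16 / 2 = 8.
The 8 elements commuting with c are {e, c, c², c³, c⁴, c⁵, c⁶, c⁷}.

Answer: {e, c, c², c³, c⁴, c⁵, c⁶, c⁷}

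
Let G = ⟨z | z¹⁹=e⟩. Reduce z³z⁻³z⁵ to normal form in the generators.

Multiply left to right, reducing at each step:
  (z³) · z⁻³ = e
  e · z⁵ = z⁵

Answer: z⁵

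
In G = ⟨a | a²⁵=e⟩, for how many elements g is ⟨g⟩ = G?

G is cyclic of order 25. An element generates G iff its order is 25, and a cyclic group of order 25 has exactly φ(25) = 20 such elements.

Answer: 20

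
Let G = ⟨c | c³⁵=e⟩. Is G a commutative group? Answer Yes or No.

G has a single generator, so G is cyclic and hence abelian.

Answer: Yes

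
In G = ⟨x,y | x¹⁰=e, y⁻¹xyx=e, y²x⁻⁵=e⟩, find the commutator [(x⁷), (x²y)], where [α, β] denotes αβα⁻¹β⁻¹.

[(x⁷), (x²y)] = (x⁷)·(x²y)·(x⁷)⁻¹·(x²y)⁻¹.
  (x⁷) · (x²y) = x⁴y⁻¹
  (x⁴y⁻¹) · (x³) = xy⁻¹
  (xy⁻¹) · (x²y⁻¹) = x⁴

Answer: x⁴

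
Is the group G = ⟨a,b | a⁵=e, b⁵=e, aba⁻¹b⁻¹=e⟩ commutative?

Each pair of generators commutes: a·b = ab = b·a. Since the generators pairwise commute, every element of G commutes with every other, so G is abelian.

Answer: Yes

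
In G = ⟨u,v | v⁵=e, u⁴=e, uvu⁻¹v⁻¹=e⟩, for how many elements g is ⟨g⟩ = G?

G is cyclic of order 20. An element generates G iff its order is 20, and a cyclic group of order 20 has exactly φ(20) = 8 such elements.

Answer: 8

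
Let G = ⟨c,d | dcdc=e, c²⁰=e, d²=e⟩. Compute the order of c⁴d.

Compute successive powers until reaching e:
  (c⁴d)¹ = c⁴d, (c⁴d)² = e.
The smallest positive k with (c⁴d)ᵏ = e is 2.

Answer: 2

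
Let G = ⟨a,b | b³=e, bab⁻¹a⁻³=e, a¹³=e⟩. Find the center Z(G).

An element z ∈ Z(G) iff z commutes with every generator.
For example e is central: e·a = a = a·e; e·b = b = b·e.
Whereas a ∉ Z(G) since a·b = ab ≠ a³b = b·a.
Checking each of the 39 elements this way gives Z(G) = {e}, of order 1.

Answer: {e}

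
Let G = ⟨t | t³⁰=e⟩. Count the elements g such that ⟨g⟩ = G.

G is cyclic of order 30. An element generates G iff its order is 30, and a cyclic group of order 30 has exactly φ(30) = 8 such elements.

Answer: 8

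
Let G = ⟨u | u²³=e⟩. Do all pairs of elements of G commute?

G has a single generator, so G is cyclic and hence abelian.

Answer: Yes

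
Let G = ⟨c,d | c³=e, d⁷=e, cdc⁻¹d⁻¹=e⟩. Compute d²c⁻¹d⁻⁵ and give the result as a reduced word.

Multiply left to right, reducing at each step:
  (d²) · c⁻¹ = c²d²
  (c²d²) · d⁻⁵ = c²d⁴

Answer: c²d⁴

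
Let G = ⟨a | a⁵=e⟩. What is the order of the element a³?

Compute successive powers until reaching e:
  (a³)¹ = a³, (a³)² = a, (a³)³ = a⁴, (a³)⁴ = a², (a³)⁵ = e.
The smallest positive k with (a³)ᵏ = e is 5.

Answer: 5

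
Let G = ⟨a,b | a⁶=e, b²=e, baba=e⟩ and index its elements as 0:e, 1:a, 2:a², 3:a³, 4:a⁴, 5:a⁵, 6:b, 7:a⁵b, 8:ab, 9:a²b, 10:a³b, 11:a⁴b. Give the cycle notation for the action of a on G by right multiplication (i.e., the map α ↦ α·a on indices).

(0 1 2 3 4 5)(6 7 11 10 9 8)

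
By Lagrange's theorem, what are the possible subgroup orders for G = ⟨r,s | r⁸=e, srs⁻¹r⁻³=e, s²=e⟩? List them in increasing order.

|G| = 16 = 2⁴. By Lagrange's theorem the order of any subgroup divides 16; the divisors of 16 are 1, 2, 4, 8, 16.

Answer: 1, 2, 4, 8, 16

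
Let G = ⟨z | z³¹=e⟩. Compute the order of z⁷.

Compute successive powers until reaching e:
  (z⁷)¹ = z⁷, (z⁷)² = z¹⁴, (z⁷)³ = z²¹, (z⁷)⁴ = z²⁸, (z⁷)⁵ = z⁴, (z⁷)⁶ = z¹¹, (z⁷)⁷ = z¹⁸, (z⁷)⁸ = z²⁵, (z⁷)⁹ = z, (z⁷)¹⁰ = z⁸, (z⁷)¹¹ = z¹⁵, (z⁷)¹² = z²², (z⁷)¹³ = z²⁹, (z⁷)¹⁴ = z⁵, (z⁷)¹⁵ = z¹², (z⁷)¹⁶ = z¹⁹, (z⁷)¹⁷ = z²⁶, (z⁷)¹⁸ = z², (z⁷)¹⁹ = z⁹, (z⁷)²⁰ = z¹⁶, (z⁷)²¹ = z²³, (z⁷)²² = z³⁰, (z⁷)²³ = z⁶, (z⁷)²⁴ = z¹³, (z⁷)²⁵ = z²⁰, (z⁷)²⁶ = z²⁷, (z⁷)²⁷ = z³, (z⁷)²⁸ = z¹⁰, (z⁷)²⁹ = z¹⁷, (z⁷)³⁰ = z²⁴, (z⁷)³¹ = e.
The smallest positive k with (z⁷)ᵏ = e is 31.

Answer: 31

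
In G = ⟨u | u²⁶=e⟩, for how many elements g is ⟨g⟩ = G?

G is cyclic of order 26. An element generates G iff its order is 26, and a cyclic group of order 26 has exactly φ(26) = 12 such elements.

Answer: 12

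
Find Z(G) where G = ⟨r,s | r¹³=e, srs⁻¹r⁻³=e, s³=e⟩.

An element z ∈ Z(G) iff z commutes with every generator.
For example e is central: e·r = r = r·e; e·s = s = s·e.
Whereas r ∉ Z(G) since r·s = rs ≠ r³s = s·r.
Checking each of the 39 elements this way gives Z(G) = {e}, of order 1.

Answer: {e}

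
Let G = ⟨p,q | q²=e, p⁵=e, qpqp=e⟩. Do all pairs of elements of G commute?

p·q = pq but q·p = p⁴q, so p·q ≠ q·p and G is not abelian.

Answer: No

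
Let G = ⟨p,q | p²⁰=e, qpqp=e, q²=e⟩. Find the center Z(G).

An element z ∈ Z(G) iff z commutes with every generator.
For example p¹⁰ is central: (p¹⁰)·p = p¹¹ = p·(p¹⁰); (p¹⁰)·q = p¹⁰q = q·(p¹⁰).
Whereas p ∉ Z(G) since p·q = pq ≠ p¹⁹q = q·p.
Checking each of the 40 elements this way gives Z(G) = {e, p¹⁰}, of order 2.

Answer: {e, p¹⁰}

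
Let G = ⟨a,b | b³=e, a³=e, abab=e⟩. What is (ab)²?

Compute successive powers of (ab), reducing at each step:
  (ab)²: (ab) · a = b²;   (b²) · b = e

Answer: e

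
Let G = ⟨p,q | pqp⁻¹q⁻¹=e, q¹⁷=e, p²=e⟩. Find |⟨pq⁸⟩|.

|⟨pq⁸⟩| equals the order of pq⁸. Compute successive powers until reaching e:
  (pq⁸)¹ = pq⁸, (pq⁸)² = q¹⁶, (pq⁸)³ = pq⁷, (pq⁸)⁴ = q¹⁵, (pq⁸)⁵ = pq⁶, (pq⁸)⁶ = q¹⁴, (pq⁸)⁷ = pq⁵, (pq⁸)⁸ = q¹³, (pq⁸)⁹ = pq⁴, (pq⁸)¹⁰ = q¹², (pq⁸)¹¹ = pq³, (pq⁸)¹² = q¹¹, (pq⁸)¹³ = pq², (pq⁸)¹⁴ = q¹⁰, (pq⁸)¹⁵ = pq, (pq⁸)¹⁶ = q⁹, (pq⁸)¹⁷ = p, (pq⁸)¹⁸ = q⁸, (pq⁸)¹⁹ = pq¹⁶, (pq⁸)²⁰ = q⁷, (pq⁸)²¹ = pq¹⁵, (pq⁸)²² = q⁶, (pq⁸)²³ = pq¹⁴, (pq⁸)²⁴ = q⁵, (pq⁸)²⁵ = pq¹³, (pq⁸)²⁶ = q⁴, (pq⁸)²⁷ = pq¹², (pq⁸)²⁸ = q³, (pq⁸)²⁹ = pq¹¹, (pq⁸)³⁰ = q², (pq⁸)³¹ = pq¹⁰, (pq⁸)³² = q, (pq⁸)³³ = pq⁹, (pq⁸)³⁴ = e.
The smallest positive k with (pq⁸)ᵏ = e is 34, so |⟨pq⁸⟩| = 34.

Answer: 34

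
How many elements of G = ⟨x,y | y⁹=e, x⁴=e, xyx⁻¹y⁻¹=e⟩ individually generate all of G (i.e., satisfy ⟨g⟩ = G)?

G is cyclic of order 36. An element generates G iff its order is 36, and a cyclic group of order 36 has exactly φ(36) = 12 such elements.

Answer: 12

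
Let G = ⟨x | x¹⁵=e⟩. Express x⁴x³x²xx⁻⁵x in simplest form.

Multiply left to right, reducing at each step:
  (x⁴) · x³ = x⁷
  (x⁷) · x² = x⁹
  (x⁹) · x = x¹⁰
  (x¹⁰) · x⁻⁵ = x⁵
  (x⁵) · x = x⁶

Answer: x⁶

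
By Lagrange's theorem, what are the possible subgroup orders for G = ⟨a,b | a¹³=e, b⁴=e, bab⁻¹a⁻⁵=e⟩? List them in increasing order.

|G| = 52 = 2² · 13. By Lagrange's theorem the order of any subgroup divides 52; the divisors of 52 are 1, 2, 4, 13, 26, 52.

Answer: 1, 2, 4, 13, 26, 52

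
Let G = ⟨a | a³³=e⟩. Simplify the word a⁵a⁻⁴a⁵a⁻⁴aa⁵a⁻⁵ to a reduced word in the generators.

Multiply left to right, reducing at each step:
  (a⁵) · a⁻⁴ = a
  a · a⁵ = a⁶
  (a⁶) · a⁻⁴ = a²
  (a²) · a = a³
  (a³) · a⁵ = a⁸
  (a⁸) · a⁻⁵ = a³

Answer: a³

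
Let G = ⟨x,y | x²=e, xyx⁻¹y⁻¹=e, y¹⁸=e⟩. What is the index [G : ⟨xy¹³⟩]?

First find ord(xy¹³) by computing successive powers:
  (xy¹³)¹ = xy¹³, (xy¹³)² = y⁸, (xy¹³)³ = xy³, (xy¹³)⁴ = y¹⁶, (xy¹³)⁵ = xy¹¹, (xy¹³)⁶ = y⁶, (xy¹³)⁷ = xy, (xy¹³)⁸ = y¹⁴, (xy¹³)⁹ = xy⁹, (xy¹³)¹⁰ = y⁴, (xy¹³)¹¹ = xy¹⁷, (xy¹³)¹² = y¹², (xy¹³)¹³ = xy⁷, (xy¹³)¹⁴ = y², (xy¹³)¹⁵ = xy¹⁵, (xy¹³)¹⁶ = y¹⁰, (xy¹³)¹⁷ = xy⁵, (xy¹³)¹⁸ = e.
So |⟨xy¹³⟩| = ord(xy¹³) = 18. With |G| = 36, by Lagrange [G : ⟨xy¹³⟩] = 36/18 = 2.

Answer: 2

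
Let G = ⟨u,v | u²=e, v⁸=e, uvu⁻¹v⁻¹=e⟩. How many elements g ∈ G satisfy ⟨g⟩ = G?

⟨g⟩ = G would require ord(g) = |G| = 16, but the maximum element order in G is 8 < 16. So G is not cyclic and no single element generates it: the count is 0.

Answer: 0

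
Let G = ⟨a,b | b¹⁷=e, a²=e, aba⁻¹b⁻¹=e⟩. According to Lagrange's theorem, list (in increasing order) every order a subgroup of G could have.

|G| = 34 = 2 · 17. By Lagrange's theorem the order of any subgroup divides 34; the divisors of 34 are 1, 2, 17, 34.

Answer: 1, 2, 17, 34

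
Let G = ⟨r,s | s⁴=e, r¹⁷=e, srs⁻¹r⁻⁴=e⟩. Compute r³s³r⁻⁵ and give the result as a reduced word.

Multiply left to right, reducing at each step:
  (r³) · s³ = r³s³
  (r³s³) · r⁻⁵ = r⁶s³

Answer: r⁶s³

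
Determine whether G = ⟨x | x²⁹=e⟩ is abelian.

G has a single generator, so G is cyclic and hence abelian.

Answer: Yes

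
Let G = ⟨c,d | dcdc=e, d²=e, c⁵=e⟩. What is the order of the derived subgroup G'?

G' = [G, G] is generated by all commutators. The generator-pair commutators are: [c, d] = c².
The subgroup they normally generate is {e, c, c², c³, c⁴}, of order 5.
Check: |G/G'| = 10/5 = 2 is the order of the abelianisation.

Answer: 5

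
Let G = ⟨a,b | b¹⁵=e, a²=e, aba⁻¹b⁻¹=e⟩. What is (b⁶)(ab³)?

Compute (b⁶) · (ab³) by multiplying left to right and reducing via the relations at each step:
  (b⁶) · a = ab⁶
  (ab⁶) · b³ = ab⁹

Answer: ab⁹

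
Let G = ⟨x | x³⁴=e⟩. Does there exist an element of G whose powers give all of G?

|G| = 34. The element x has order 34 (its powers give 34 distinct elements), so ⟨x⟩ = G and G is cyclic.

Answer: Yes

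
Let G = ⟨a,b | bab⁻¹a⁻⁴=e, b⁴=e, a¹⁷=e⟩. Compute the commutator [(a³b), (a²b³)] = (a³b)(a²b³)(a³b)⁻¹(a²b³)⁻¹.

[(a³b), (a²b³)] = (a³b)·(a²b³)·(a³b)⁻¹·(a²b³)⁻¹.
  (a³b) · (a²b³) = a¹¹
  (a¹¹) · (a¹²b³) = a⁶b³
  (a⁶b³) · (a⁹b) = a⁴

Answer: a⁴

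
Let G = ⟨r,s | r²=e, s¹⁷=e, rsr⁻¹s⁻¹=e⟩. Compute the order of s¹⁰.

Compute successive powers until reaching e:
  (s¹⁰)¹ = s¹⁰, (s¹⁰)² = s³, (s¹⁰)³ = s¹³, (s¹⁰)⁴ = s⁶, (s¹⁰)⁵ = s¹⁶, (s¹⁰)⁶ = s⁹, (s¹⁰)⁷ = s², (s¹⁰)⁸ = s¹², (s¹⁰)⁹ = s⁵, (s¹⁰)¹⁰ = s¹⁵, (s¹⁰)¹¹ = s⁸, (s¹⁰)¹² = s, (s¹⁰)¹³ = s¹¹, (s¹⁰)¹⁴ = s⁴, (s¹⁰)¹⁵ = s¹⁴, (s¹⁰)¹⁶ = s⁷, (s¹⁰)¹⁷ = e.
The smallest positive k with (s¹⁰)ᵏ = e is 17.

Answer: 17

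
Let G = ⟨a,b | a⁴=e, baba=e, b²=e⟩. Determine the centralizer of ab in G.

⟨ab⟩ ⊆ C_G(ab) since powers of ab commute with ab; so |C_G(ab)| ≥ |⟨ab⟩| = 2.
By orbit–stabilizer, |C_G(ab)| = |G| / |conj. class of ab| = 8 / 2 = 4.
The 4 elements commuting with ab are {e, a², a³b, ab}.

Answer: {e, a², a³b, ab}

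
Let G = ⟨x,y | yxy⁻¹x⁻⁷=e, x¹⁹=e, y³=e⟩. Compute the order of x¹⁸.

Compute successive powers until reaching e:
  (x¹⁸)¹ = x¹⁸, (x¹⁸)² = x¹⁷, (x¹⁸)³ = x¹⁶, (x¹⁸)⁴ = x¹⁵, (x¹⁸)⁵ = x¹⁴, (x¹⁸)⁶ = x¹³, (x¹⁸)⁷ = x¹², (x¹⁸)⁸ = x¹¹, (x¹⁸)⁹ = x¹⁰, (x¹⁸)¹⁰ = x⁹, (x¹⁸)¹¹ = x⁸, (x¹⁸)¹² = x⁷, (x¹⁸)¹³ = x⁶, (x¹⁸)¹⁴ = x⁵, (x¹⁸)¹⁵ = x⁴, (x¹⁸)¹⁶ = x³, (x¹⁸)¹⁷ = x², (x¹⁸)¹⁸ = x, (x¹⁸)¹⁹ = e.
The smallest positive k with (x¹⁸)ᵏ = e is 19.

Answer: 19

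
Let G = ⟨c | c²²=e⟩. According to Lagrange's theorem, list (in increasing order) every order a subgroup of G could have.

|G| = 22 = 2 · 11. By Lagrange's theorem the order of any subgroup divides 22; the divisors of 22 are 1, 2, 11, 22.

Answer: 1, 2, 11, 22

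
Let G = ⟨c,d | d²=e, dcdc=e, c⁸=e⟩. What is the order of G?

Enumerate words in the generators, reducing via the relations: the distinct elements are
  {c, d, e, cd, c², c³, c⁴, c⁵, c⁶, c⁷, c²d, c³d, c⁴d, c⁵d, c⁶d, c⁷d}.
No further products give new elements, so |G| = 16.

Answer: 16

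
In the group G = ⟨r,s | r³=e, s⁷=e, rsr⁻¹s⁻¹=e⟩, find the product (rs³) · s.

Compute (rs³) · s by multiplying left to right and reducing via the relations at each step:
  (rs³) · s = rs⁴

Answer: rs⁴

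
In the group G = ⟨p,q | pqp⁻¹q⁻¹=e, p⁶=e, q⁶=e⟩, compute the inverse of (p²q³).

The order of (p²q³) is 6 (smallest k with (p²q³)ᵏ = e), so (p²q³)⁻¹ = (p²q³)⁵ = p⁴q³.
Check: (p²q³) · (p⁴q³) → (p²q³) · p⁴ = q³;   (q³) · q³ = e, giving e as required.

Answer: p⁴q³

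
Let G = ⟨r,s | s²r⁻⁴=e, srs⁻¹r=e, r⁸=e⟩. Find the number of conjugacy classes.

The conjugacy classes (representative and size) are:
  [e] (size 1), [r⁷] (size 2), [r²] (size 2), [r⁵] (size 2), [r⁴] (size 1), [r²s⁻¹] (size 4), [r³s] (size 4).
Class equation: 1 + 2 + 2 + 2 + 1 + 4 + 4 = 16 = |G|. So G has 7 conjugacy classes.

Answer: 7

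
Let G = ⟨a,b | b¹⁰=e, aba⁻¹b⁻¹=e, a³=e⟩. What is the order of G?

Enumerate words in the generators, reducing via the relations: the distinct elements are
  {a, b, e, ab, a², b², b³, b⁴, b⁵, b⁶, b⁷, b⁸, b⁹, ab², ab³, ab⁴, ab⁵, ab⁶, ab⁷, ab⁸, ab⁹, a²b, a²b², a²b³, a²b⁴, a²b⁵, a²b⁶, a²b⁷, a²b⁸, a²b⁹}.
No further products give new elements, so |G| = 30.

Answer: 30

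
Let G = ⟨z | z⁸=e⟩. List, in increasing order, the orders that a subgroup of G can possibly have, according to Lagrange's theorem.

|G| = 8 = 2³. By Lagrange's theorem the order of any subgroup divides 8; the divisors of 8 are 1, 2, 4, 8.

Answer: 1, 2, 4, 8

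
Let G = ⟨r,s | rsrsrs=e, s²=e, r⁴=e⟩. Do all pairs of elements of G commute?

r·s = rs but s·r = sr, so r·s ≠ s·r and G is not abelian.

Answer: No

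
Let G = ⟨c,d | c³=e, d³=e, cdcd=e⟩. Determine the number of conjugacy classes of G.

The conjugacy classes (representative and size) are:
  [e] (size 1), [dc²] (size 4), [d²c] (size 4), [c²d²] (size 3).
Class equation: 1 + 4 + 4 + 3 = 12 = |G|. So G has 4 conjugacy classes.

Answer: 4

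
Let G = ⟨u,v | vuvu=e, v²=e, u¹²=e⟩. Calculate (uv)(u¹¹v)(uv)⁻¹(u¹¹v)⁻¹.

[(uv), (u¹¹v)] = (uv)·(u¹¹v)·(uv)⁻¹·(u¹¹v)⁻¹.
  (uv) · (u¹¹v) = u²
  (u²) · (uv) = u³v
  (u³v) · (u¹¹v) = u⁴

Answer: u⁴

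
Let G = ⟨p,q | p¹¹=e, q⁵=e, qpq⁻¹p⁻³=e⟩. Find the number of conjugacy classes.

The conjugacy classes (representative and size) are:
  [e] (size 1), [p³] (size 5), [p⁶] (size 5), [p⁷q] (size 11), [p⁹q²] (size 11), [p⁷q³] (size 11), [p⁷q⁴] (size 11).
Class equation: 1 + 5 + 5 + 11 + 11 + 11 + 11 = 55 = |G|. So G has 7 conjugacy classes.

Answer: 7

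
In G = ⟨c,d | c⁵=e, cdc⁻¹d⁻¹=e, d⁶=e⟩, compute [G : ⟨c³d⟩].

First find ord(c³d) by computing successive powers:
  (c³d)¹ = c³d, (c³d)² = cd², (c³d)³ = c⁴d³, (c³d)⁴ = c²d⁴, (c³d)⁵ = d⁵, (c³d)⁶ = c³, (c³d)⁷ = cd, (c³d)⁸ = c⁴d², (c³d)⁹ = c²d³, (c³d)¹⁰ = d⁴, (c³d)¹¹ = c³d⁵, (c³d)¹² = c, (c³d)¹³ = c⁴d, (c³d)¹⁴ = c²d², (c³d)¹⁵ = d³, (c³d)¹⁶ = c³d⁴, (c³d)¹⁷ = cd⁵, (c³d)¹⁸ = c⁴, (c³d)¹⁹ = c²d, (c³d)²⁰ = d², (c³d)²¹ = c³d³, (c³d)²² = cd⁴, (c³d)²³ = c⁴d⁵, (c³d)²⁴ = c², (c³d)²⁵ = d, (c³d)²⁶ = c³d², (c³d)²⁷ = cd³, (c³d)²⁸ = c⁴d⁴, (c³d)²⁹ = c²d⁵, (c³d)³⁰ = e.
So |⟨c³d⟩| = ord(c³d) = 30. With |G| = 30, by Lagrange [G : ⟨c³d⟩] = 30/30 = 1.

Answer: 1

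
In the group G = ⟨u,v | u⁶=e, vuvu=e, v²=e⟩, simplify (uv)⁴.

Compute successive powers of (uv), reducing at each step:
  (uv)²: (uv) · u = v;   v · v = e
  (uv)³: e · u = u;   u · v = uv
  (uv)⁴: (uv) · u = v;   v · v = e

Answer: e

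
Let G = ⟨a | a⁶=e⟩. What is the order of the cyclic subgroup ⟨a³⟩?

|⟨a³⟩| equals the order of a³. Compute successive powers until reaching e:
  (a³)¹ = a³, (a³)² = e.
The smallest positive k with (a³)ᵏ = e is 2, so |⟨a³⟩| = 2.

Answer: 2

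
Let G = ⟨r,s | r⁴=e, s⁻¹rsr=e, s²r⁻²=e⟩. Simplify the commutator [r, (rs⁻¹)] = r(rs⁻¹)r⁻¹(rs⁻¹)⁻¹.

[r, (rs⁻¹)] = r·(rs⁻¹)·r⁻¹·(rs⁻¹)⁻¹.
  r · (rs⁻¹) = s
  s · (r³) = rs
  (rs) · (rs) = r²

Answer: r²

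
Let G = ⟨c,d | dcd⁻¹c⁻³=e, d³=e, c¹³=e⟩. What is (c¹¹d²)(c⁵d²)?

Compute (c¹¹d²) · (c⁵d²) by multiplying left to right and reducing via the relations at each step:
  (c¹¹d²) · c⁵ = c⁴d²
  (c⁴d²) · d² = c⁴d

Answer: c⁴d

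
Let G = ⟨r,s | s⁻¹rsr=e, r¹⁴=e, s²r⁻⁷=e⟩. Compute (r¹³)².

Compute successive powers of (r¹³), reducing at each step:
  (r¹³)²: (r¹³) · r¹³ = r¹²

Answer: r¹²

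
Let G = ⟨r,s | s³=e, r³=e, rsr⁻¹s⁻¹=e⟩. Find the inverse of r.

The order of r is 3 (smallest k with rᵏ = e), so r⁻¹ = r² = r².
Check: r · (r²) → r · r² = e, giving e as required.

Answer: r²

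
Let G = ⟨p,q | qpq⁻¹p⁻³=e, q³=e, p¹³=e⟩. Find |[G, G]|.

G' = [G, G] is generated by all commutators. The generator-pair commutators are: [p, q] = p¹¹.
The subgroup they normally generate is {e, p, p², p³, p⁴, p⁵, p⁶, p⁷, p⁸, p⁹, p¹⁰, p¹¹, p¹²}, of order 13.
Check: |G/G'| = 39/13 = 3 is the order of the abelianisation.

Answer: 13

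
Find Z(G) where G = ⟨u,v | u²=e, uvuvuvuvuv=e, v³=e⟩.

An element z ∈ Z(G) iff z commutes with every generator.
For example e is central: e·u = u = u·e; e·v = v = v·e.
Whereas u ∉ Z(G) since u·v = uv ≠ vu = v·u.
Checking each of the 60 elements this way gives Z(G) = {e}, of order 1.

Answer: {e}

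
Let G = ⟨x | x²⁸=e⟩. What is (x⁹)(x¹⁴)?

Compute (x⁹) · (x¹⁴) by multiplying left to right and reducing via the relations at each step:
  (x⁹) · x¹⁴ = x²³

Answer: x²³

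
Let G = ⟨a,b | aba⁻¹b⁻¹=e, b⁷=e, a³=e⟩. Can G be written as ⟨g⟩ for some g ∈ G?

|G| = 21. The element ab has order 21 (its powers give 21 distinct elements), so ⟨ab⟩ = G and G is cyclic.

Answer: Yes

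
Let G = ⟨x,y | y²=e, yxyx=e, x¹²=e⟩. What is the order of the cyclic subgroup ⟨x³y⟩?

|⟨x³y⟩| equals the order of x³y. Compute successive powers until reaching e:
  (x³y)¹ = x³y, (x³y)² = e.
The smallest positive k with (x³y)ᵏ = e is 2, so |⟨x³y⟩| = 2.

Answer: 2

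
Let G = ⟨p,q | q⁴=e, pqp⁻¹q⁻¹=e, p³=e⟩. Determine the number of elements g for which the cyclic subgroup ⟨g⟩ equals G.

G is cyclic of order 12. An element generates G iff its order is 12, and a cyclic group of order 12 has exactly φ(12) = 4 such elements.

Answer: 4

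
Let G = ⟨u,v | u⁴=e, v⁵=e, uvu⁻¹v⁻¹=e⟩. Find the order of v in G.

Compute successive powers until reaching e:
  v¹ = v, v² = v², v³ = v³, v⁴ = v⁴, v⁵ = e.
The smallest positive k with vᵏ = e is 5.

Answer: 5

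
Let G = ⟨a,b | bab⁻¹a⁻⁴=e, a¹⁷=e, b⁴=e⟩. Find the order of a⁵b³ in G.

Compute successive powers until reaching e:
  (a⁵b³)¹ = a⁵b³, (a⁵b³)² = a²b², (a⁵b³)³ = a¹⁴b, (a⁵b³)⁴ = e.
The smallest positive k with (a⁵b³)ᵏ = e is 4.

Answer: 4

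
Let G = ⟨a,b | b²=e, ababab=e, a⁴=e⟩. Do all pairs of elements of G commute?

a·b = ab but b·a = ba, so a·b ≠ b·a and G is not abelian.

Answer: No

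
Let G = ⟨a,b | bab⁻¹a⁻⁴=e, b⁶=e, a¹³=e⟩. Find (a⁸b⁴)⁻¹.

The order of (a⁸b⁴) is 3 (smallest k with (a⁸b⁴)ᵏ = e), so (a⁸b⁴)⁻¹ = (a⁸b⁴)² = a²b².
Check: (a⁸b⁴) · (a²b²) → (a⁸b⁴) · a² = b⁴;   (b⁴) · b² = e, giving e as required.

Answer: a²b²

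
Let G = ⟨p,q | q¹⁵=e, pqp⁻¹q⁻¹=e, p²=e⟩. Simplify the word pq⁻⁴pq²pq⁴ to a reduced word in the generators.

Multiply left to right, reducing at each step:
  p · q⁻⁴ = pq¹¹
  (pq¹¹) · p = q¹¹
  (q¹¹) · q² = q¹³
  (q¹³) · p = pq¹³
  (pq¹³) · q⁴ = pq²

Answer: pq²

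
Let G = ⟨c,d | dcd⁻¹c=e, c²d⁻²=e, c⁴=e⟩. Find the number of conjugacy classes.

The conjugacy classes (representative and size) are:
  [e] (size 1), [c³] (size 2), [c²] (size 1), [d⁻¹] (size 2), [cd] (size 2).
Class equation: 1 + 2 + 1 + 2 + 2 = 8 = |G|. So G has 5 conjugacy classes.

Answer: 5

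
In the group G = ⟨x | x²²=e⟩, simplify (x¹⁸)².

Compute successive powers of (x¹⁸), reducing at each step:
  (x¹⁸)²: (x¹⁸) · x¹⁸ = x¹⁴

Answer: x¹⁴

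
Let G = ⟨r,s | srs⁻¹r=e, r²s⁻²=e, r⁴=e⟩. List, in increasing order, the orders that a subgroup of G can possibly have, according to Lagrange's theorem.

|G| = 8 = 2³. By Lagrange's theorem the order of any subgroup divides 8; the divisors of 8 are 1, 2, 4, 8.

Answer: 1, 2, 4, 8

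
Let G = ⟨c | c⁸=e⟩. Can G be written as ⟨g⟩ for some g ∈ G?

|G| = 8. The element c has order 8 (its powers give 8 distinct elements), so ⟨c⟩ = G and G is cyclic.

Answer: Yes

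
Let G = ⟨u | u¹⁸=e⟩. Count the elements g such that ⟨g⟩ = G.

G is cyclic of order 18. An element generates G iff its order is 18, and a cyclic group of order 18 has exactly φ(18) = 6 such elements.

Answer: 6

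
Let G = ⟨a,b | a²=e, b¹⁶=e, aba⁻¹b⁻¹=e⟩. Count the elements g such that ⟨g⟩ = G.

⟨g⟩ = G would require ord(g) = |G| = 32, but the maximum element order in G is 16 < 32. So G is not cyclic and no single element generates it: the count is 0.

Answer: 0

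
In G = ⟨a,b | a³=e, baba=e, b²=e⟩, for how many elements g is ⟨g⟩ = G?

⟨g⟩ = G would require ord(g) = |G| = 6, but the maximum element order in G is 3 < 6. So G is not cyclic and no single element generates it: the count is 0.

Answer: 0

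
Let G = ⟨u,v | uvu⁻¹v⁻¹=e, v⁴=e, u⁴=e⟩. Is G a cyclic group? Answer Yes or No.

|G| = 16, but the maximum element order in G is 4 < 16. No single element generates all of G, so G is not cyclic.

Answer: No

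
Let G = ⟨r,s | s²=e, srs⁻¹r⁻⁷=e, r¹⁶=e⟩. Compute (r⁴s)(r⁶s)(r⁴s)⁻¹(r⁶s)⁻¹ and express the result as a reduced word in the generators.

[(r⁴s), (r⁶s)] = (r⁴s)·(r⁶s)·(r⁴s)⁻¹·(r⁶s)⁻¹.
  (r⁴s) · (r⁶s) = r¹⁴
  (r¹⁴) · (r⁴s) = r²s
  (r²s) · (r⁶s) = r¹²

Answer: r¹²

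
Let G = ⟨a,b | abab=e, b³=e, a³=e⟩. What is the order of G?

Enumerate words in the generators, reducing via the relations: the distinct elements are
  {a, b, e, ab, a², b², ab², a²b, ba², b²a, ab²a, a²b²}.
No further products give new elements, so |G| = 12.

Answer: 12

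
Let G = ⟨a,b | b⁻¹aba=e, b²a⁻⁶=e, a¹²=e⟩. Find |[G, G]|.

G' = [G, G] is generated by all commutators. The generator-pair commutators are: [a, b] = a².
The subgroup they normally generate is {e, a², a⁴, a⁶, a⁸, a¹⁰}, of order 6.
Check: |G/G'| = 24/6 = 4 is the order of the abelianisation.

Answer: 6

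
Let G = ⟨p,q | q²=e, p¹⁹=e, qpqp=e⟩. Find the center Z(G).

An element z ∈ Z(G) iff z commutes with every generator.
For example e is central: e·p = p = p·e; e·q = q = q·e.
Whereas p ∉ Z(G) since p·q = pq ≠ p¹⁸q = q·p.
Checking each of the 38 elements this way gives Z(G) = {e}, of order 1.

Answer: {e}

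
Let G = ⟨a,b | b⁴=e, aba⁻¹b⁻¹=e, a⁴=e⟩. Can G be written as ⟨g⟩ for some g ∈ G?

|G| = 16, but the maximum element order in G is 4 < 16. No single element generates all of G, so G is not cyclic.

Answer: No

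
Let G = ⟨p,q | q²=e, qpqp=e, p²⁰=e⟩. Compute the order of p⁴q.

Compute successive powers until reaching e:
  (p⁴q)¹ = p⁴q, (p⁴q)² = e.
The smallest positive k with (p⁴q)ᵏ = e is 2.

Answer: 2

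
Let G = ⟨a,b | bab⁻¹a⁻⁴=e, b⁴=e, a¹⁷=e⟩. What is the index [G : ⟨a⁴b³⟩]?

First find ord(a⁴b³) by computing successive powers:
  (a⁴b³)¹ = a⁴b³, (a⁴b³)² = a⁵b², (a⁴b³)³ = ab, (a⁴b³)⁴ = e.
So |⟨a⁴b³⟩| = ord(a⁴b³) = 4. With |G| = 68, by Lagrange [G : ⟨a⁴b³⟩] = 68/4 = 17.

Answer: 17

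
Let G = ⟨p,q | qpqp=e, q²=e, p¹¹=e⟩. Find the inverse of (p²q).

The order of (p²q) is 2 (smallest k with (p²q)ᵏ = e), so (p²q)⁻¹ = (p²q)¹ = p²q.
Check: (p²q) · (p²q) → (p²q) · p² = q;   q · q = e, giving e as required.

Answer: p²q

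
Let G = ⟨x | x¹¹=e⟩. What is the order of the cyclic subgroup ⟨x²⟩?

|⟨x²⟩| equals the order of x². Compute successive powers until reaching e:
  (x²)¹ = x², (x²)² = x⁴, (x²)³ = x⁶, (x²)⁴ = x⁸, (x²)⁵ = x¹⁰, (x²)⁶ = x, (x²)⁷ = x³, (x²)⁸ = x⁵, (x²)⁹ = x⁷, (x²)¹⁰ = x⁹, (x²)¹¹ = e.
The smallest positive k with (x²)ᵏ = e is 11, so |⟨x²⟩| = 11.

Answer: 11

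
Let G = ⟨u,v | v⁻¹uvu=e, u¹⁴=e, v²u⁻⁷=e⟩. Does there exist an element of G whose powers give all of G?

Every cyclic group is abelian. But u·v = uv while v·u = u⁶v⁻¹, so u·v ≠ v·u and G is not abelian. Hence G is not cyclic.

Answer: No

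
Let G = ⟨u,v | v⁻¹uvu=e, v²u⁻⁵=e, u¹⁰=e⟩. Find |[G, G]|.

G' = [G, G] is generated by all commutators. The generator-pair commutators are: [u, v] = u².
The subgroup they normally generate is {e, u², u⁴, u⁶, u⁸}, of order 5.
Check: |G/G'| = 20/5 = 4 is the order of the abelianisation.

Answer: 5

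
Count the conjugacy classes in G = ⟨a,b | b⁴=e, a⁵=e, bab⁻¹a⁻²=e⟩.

The conjugacy classes (representative and size) are:
  [e] (size 1), [a⁴] (size 4), [a²b] (size 5), [b²] (size 5), [a³b³] (size 5).
Class equation: 1 + 4 + 5 + 5 + 5 = 20 = |G|. So G has 5 conjugacy classes.

Answer: 5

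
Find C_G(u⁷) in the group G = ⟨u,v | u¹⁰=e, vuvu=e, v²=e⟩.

⟨u⁷⟩ ⊆ C_G(u⁷) since powers of u⁷ commute with u⁷; so |C_G(u⁷)| ≥ |⟨u⁷⟩| = 10.
By orbit–stabilizer, |C_G(u⁷)| = |G| / |conj. class of u⁷| = 20 / 2 = 10.
The 10 elements commuting with u⁷ are {e, u, u², u³, u⁴, u⁵, u⁶, u⁷, u⁸, u⁹}.

Answer: {e, u, u², u³, u⁴, u⁵, u⁶, u⁷, u⁸, u⁹}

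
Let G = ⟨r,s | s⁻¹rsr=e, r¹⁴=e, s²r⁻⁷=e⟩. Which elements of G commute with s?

⟨s⟩ ⊆ C_G(s) since powers of s commute with s; so |C_G(s)| ≥ |⟨s⟩| = 4.
By orbit–stabilizer, |C_G(s)| = |G| / |conj. class of s| = 28 / 7 = 4.
The 4 elements commuting with s are {e, r⁷, s, s⁻¹}.

Answer: {e, r⁷, s, s⁻¹}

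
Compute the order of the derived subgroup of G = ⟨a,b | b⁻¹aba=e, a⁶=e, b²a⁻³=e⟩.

G' = [G, G] is generated by all commutators. The generator-pair commutators are: [a, b] = a².
The subgroup they normally generate is {e, a², a⁴}, of order 3.
Check: |G/G'| = 12/3 = 4 is the order of the abelianisation.

Answer: 3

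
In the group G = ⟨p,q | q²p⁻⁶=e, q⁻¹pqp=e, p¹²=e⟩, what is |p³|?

Compute successive powers until reaching e:
  (p³)¹ = p³, (p³)² = p⁶, (p³)³ = p⁹, (p³)⁴ = e.
The smallest positive k with (p³)ᵏ = e is 4.

Answer: 4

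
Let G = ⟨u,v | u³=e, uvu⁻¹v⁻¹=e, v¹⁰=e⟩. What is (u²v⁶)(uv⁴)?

Compute (u²v⁶) · (uv⁴) by multiplying left to right and reducing via the relations at each step:
  (u²v⁶) · u = v⁶
  (v⁶) · v⁴ = e

Answer: e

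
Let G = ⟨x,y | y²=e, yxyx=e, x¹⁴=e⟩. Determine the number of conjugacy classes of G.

The conjugacy classes (representative and size) are:
  [e] (size 1), [x¹³] (size 2), [x²] (size 2), [x³] (size 2), [x¹⁰] (size 2), [x⁵] (size 2), [x⁸] (size 2), [x⁷] (size 1), [x⁶y] (size 7), [x⁹y] (size 7).
Class equation: 1 + 2 + 2 + 2 + 2 + 2 + 2 + 1 + 7 + 7 = 28 = |G|. So G has 10 conjugacy classes.

Answer: 10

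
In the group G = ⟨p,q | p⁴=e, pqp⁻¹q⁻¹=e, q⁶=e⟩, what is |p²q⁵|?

Compute successive powers until reaching e:
  (p²q⁵)¹ = p²q⁵, (p²q⁵)² = q⁴, (p²q⁵)³ = p²q³, (p²q⁵)⁴ = q², (p²q⁵)⁵ = p²q, (p²q⁵)⁶ = e.
The smallest positive k with (p²q⁵)ᵏ = e is 6.

Answer: 6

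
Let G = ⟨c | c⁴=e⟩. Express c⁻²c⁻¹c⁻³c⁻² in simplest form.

Multiply left to right, reducing at each step:
  (c²) · c⁻¹ = c
  c · c⁻³ = c²
  (c²) · c⁻² = e

Answer: e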